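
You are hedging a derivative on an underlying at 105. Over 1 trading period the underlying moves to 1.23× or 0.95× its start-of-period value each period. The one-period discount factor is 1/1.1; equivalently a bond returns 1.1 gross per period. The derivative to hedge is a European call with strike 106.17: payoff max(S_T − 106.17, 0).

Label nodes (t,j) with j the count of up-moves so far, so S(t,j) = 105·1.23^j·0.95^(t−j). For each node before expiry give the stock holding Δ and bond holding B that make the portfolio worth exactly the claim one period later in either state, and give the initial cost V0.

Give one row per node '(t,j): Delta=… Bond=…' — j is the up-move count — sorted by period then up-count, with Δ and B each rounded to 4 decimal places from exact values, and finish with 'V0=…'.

(0,0): Delta=0.7816 Bond=-70.8799
V0=11.1916

Risk-neutral probability p* = (R−d)/(u−d) = (1.1−0.95)/(1.23−0.95) = 0.5357.
Terminal payoffs: V(1,0)=0.0000, V(1,1)=22.9800
  t=0,j=0: stock 105.0000 → up 129.1500 (V=22.9800), down 99.7500 (V=0.0000). Price 11.1916; hedge Δ=0.7816, bond B=-70.8799.
Check: Δ(0,0)·S0 + B(0,0) = 11.1916 = V0.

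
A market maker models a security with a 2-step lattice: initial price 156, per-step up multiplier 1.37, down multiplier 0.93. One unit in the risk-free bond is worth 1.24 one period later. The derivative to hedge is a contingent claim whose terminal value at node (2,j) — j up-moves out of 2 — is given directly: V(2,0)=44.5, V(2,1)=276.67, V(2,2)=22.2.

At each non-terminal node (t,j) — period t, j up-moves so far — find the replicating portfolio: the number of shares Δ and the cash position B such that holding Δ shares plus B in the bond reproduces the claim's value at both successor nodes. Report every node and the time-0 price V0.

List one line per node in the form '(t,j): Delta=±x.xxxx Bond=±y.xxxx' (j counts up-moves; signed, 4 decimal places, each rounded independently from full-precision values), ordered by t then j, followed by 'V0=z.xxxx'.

The replicating-portfolio and risk-neutral prices coincide; use p* = (1.24−0.93)/(1.37−0.93) = 0.7045 for the latter.
Payoff layer (t=2): V(2,0)=44.5000, V(2,1)=276.6700, V(2,2)=22.2000
(1,0): S=145.0800. Δ = (V_up−V_dn)/(S_up−S_dn) = (276.6700−44.5000)/(198.7596−134.9244) = 3.6370. V = [p*·276.6700 + (1−p*)·44.5000]/1.24 = 167.8019. B = V − Δ·S = -359.8572.
(1,1): S=213.7200. Δ = (V_up−V_dn)/(S_up−S_dn) = (22.2000−276.6700)/(292.7964−198.7596) = -2.7061. V = [p*·22.2000 + (1−p*)·276.6700]/1.24 = 78.5357. B = V − Δ·S = 656.8766.
(0,0): S=156.0000. Δ = (V_up−V_dn)/(S_up−S_dn) = (78.5357−167.8019)/(213.7200−145.0800) = -1.3005. V = [p*·78.5357 + (1−p*)·167.8019]/1.24 = 84.6047. B = V − Δ·S = 287.4823.
Each (Δ,B) replicates both successor values, so the strategy is self-financing and V0 is arbitrage-free.

(0,0): Delta=-1.3005 Bond=287.4823
(1,0): Delta=3.6370 Bond=-359.8572
(1,1): Delta=-2.7061 Bond=656.8766
V0=84.6047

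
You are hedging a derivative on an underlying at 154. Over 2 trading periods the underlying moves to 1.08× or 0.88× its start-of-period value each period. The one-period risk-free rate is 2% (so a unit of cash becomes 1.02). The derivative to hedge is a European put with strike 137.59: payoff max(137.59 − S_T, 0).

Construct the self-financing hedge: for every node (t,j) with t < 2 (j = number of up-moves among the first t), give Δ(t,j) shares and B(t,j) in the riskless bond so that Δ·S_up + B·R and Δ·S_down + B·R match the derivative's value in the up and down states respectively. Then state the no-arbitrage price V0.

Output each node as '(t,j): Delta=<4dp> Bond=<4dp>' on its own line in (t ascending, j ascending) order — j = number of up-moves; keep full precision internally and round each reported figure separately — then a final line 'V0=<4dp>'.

Under the risk-neutral measure, an up-move has probability p* = (R−d)/(u−d) = 0.7000 and values discount at R = 1.02.
Terminal payoffs: V(2,0)=18.3324, V(2,1)=0.0000, V(2,2)=0.0000
Node (1,0) S=135.5200: V=(p*·0.0000+(1−p*)·18.3324)/1.02=5.3919; Δ=(0.0000−18.3324)/(146.3616−119.2576)=-0.6764; B=V−Δ·S=97.0539
Node (1,1) S=166.3200: V=(p*·0.0000+(1−p*)·0.0000)/1.02=0.0000; Δ=(0.0000−0.0000)/(179.6256−146.3616)=0.0000; B=V−Δ·S=0.0000
Node (0,0) S=154.0000: V=(p*·0.0000+(1−p*)·5.3919)/1.02=1.5858; Δ=(0.0000−5.3919)/(166.3200−135.5200)=-0.1751; B=V−Δ·S=28.5453
Self-financing check: at every node Δ·S+B equals the discounted successor values.

(0,0): Delta=-0.1751 Bond=28.5453
(1,0): Delta=-0.6764 Bond=97.0539
(1,1): Delta=0.0000 Bond=0.0000
V0=1.5858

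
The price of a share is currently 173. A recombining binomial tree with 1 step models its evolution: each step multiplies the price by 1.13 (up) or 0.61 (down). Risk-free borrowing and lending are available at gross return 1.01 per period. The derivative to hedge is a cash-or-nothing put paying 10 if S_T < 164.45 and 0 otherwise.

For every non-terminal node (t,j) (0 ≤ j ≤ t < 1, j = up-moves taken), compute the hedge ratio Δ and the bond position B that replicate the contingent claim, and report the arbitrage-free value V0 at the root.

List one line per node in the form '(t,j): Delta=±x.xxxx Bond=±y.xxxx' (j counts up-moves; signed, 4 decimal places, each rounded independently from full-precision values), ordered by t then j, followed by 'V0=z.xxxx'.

(0,0): Delta=-0.1112 Bond=21.5156
V0=2.2848

No-arbitrage ⇒ martingale measure with p* = (R−d)/(u−d) = 0.7692.
Terminal values V(1,·): V(1,0)=10.0000, V(1,1)=0.0000
(0,0): S=173.0000. Δ = (V_up−V_dn)/(S_up−S_dn) = (0.0000−10.0000)/(195.4900−105.5300) = -0.1112. V = [p*·0.0000 + (1−p*)·10.0000]/1.01 = 2.2848. B = V − Δ·S = 21.5156.
The time-0 hedge costs 2.2848, which is the no-arbitrage price.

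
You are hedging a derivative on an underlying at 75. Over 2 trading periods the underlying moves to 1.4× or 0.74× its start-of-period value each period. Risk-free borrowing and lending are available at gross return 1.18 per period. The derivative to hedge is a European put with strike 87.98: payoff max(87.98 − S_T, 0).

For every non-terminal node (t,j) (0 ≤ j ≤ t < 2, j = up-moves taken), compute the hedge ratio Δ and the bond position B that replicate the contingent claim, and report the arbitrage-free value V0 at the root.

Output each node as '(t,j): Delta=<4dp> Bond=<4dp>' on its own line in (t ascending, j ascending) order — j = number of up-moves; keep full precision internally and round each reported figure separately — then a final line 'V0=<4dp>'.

Since d<R<u, set p* = (R−d)/(u−d) = 0.6667; price each node as the discounted p*-expectation of its children.
Terminal values V(2,·): V(2,0)=46.9100, V(2,1)=10.2800, V(2,2)=0.0000
  t=1,j=0: stock 55.5000 → up 77.7000 (V=10.2800), down 41.0700 (V=46.9100). Price 19.0593; hedge Δ=-1.0000, bond B=74.5593.
  t=1,j=1: stock 105.0000 → up 147.0000 (V=0.0000), down 77.7000 (V=10.2800). Price 2.9040; hedge Δ=-0.1483, bond B=18.4797.
  t=0,j=0: stock 75.0000 → up 105.0000 (V=2.9040), down 55.5000 (V=19.0593). Price 7.0246; hedge Δ=-0.3264, bond B=31.5025.
Self-financing check: at every node Δ·S+B equals the discounted successor values.

(0,0): Delta=-0.3264 Bond=31.5025
(1,0): Delta=-1.0000 Bond=74.5593
(1,1): Delta=-0.1483 Bond=18.4797
V0=7.0246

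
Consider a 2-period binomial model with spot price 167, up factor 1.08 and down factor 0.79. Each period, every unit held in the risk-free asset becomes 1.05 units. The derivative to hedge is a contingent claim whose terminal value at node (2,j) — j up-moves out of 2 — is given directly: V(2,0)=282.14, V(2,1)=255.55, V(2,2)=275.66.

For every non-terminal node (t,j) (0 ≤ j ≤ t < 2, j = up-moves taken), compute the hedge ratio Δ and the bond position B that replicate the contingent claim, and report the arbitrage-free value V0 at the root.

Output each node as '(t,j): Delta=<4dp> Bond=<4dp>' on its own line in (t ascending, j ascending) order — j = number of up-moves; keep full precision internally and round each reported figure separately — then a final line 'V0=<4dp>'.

(0,0): Delta=0.3005 Bond=196.5340
(1,0): Delta=-0.6950 Bond=337.6903
(1,1): Delta=0.3845 Bond=191.2072
V0=246.7112

No-arbitrage ⇒ martingale measure with p* = (R−d)/(u−d) = 0.8966.
Payoff layer (t=2): V(2,0)=282.1400, V(2,1)=255.5500, V(2,2)=275.6600
(1,0): S=131.9300. Δ = (V_up−V_dn)/(S_up−S_dn) = (255.5500−282.1400)/(142.4844−104.2247) = -0.6950. V = [p*·255.5500 + (1−p*)·282.1400]/1.05 = 246.0007. B = V − Δ·S = 337.6903.
(1,1): S=180.3600. Δ = (V_up−V_dn)/(S_up−S_dn) = (275.6600−255.5500)/(194.7888−142.4844) = 0.3845. V = [p*·275.6600 + (1−p*)·255.5500]/1.05 = 260.5521. B = V − Δ·S = 191.2072.
(0,0): S=167.0000. Δ = (V_up−V_dn)/(S_up−S_dn) = (260.5521−246.0007)/(180.3600−131.9300) = 0.3005. V = [p*·260.5521 + (1−p*)·246.0007]/1.05 = 246.7112. B = V − Δ·S = 196.5340.
Root portfolio cost Δ·167+B reproduces V0=246.7112.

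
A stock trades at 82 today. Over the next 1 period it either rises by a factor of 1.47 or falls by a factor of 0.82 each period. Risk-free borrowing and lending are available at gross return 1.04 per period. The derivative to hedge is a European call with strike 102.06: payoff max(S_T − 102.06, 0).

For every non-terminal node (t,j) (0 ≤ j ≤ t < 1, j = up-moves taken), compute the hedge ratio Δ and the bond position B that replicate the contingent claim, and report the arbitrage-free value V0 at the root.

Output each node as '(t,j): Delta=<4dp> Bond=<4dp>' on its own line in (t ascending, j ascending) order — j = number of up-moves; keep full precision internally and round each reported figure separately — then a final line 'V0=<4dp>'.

Risk-neutral probability p* = (R−d)/(u−d) = (1.04−0.82)/(1.47−0.82) = 0.3385.
Terminal payoffs: V(1,0)=0.0000, V(1,1)=18.4800
(0,0): S=82.0000. Δ = (V_up−V_dn)/(S_up−S_dn) = (18.4800−0.0000)/(120.5400−67.2400) = 0.3467. V = [p*·18.4800 + (1−p*)·0.0000]/1.04 = 6.0142. B = V − Δ·S = -22.4166.
The time-0 hedge costs 6.0142, which is the no-arbitrage price.

(0,0): Delta=0.3467 Bond=-22.4166
V0=6.0142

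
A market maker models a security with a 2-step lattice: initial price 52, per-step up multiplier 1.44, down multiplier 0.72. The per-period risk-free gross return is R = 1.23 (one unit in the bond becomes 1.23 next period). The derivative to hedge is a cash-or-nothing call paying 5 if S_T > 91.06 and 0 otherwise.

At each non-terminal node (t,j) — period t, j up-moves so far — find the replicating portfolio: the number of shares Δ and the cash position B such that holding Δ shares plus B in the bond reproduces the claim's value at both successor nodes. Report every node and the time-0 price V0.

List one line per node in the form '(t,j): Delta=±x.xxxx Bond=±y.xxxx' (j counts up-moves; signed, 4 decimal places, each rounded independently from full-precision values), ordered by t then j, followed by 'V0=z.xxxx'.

(0,0): Delta=0.0769 Bond=-2.3410
(1,0): Delta=0.0000 Bond=0.0000
(1,1): Delta=0.0927 Bond=-4.0650
V0=1.6582

No-arbitrage ⇒ martingale measure with p* = (R−d)/(u−d) = 0.7083.
Terminal payoffs: V(2,0)=0.0000, V(2,1)=0.0000, V(2,2)=5.0000
(1,0): S=37.4400. Δ = (V_up−V_dn)/(S_up−S_dn) = (0.0000−0.0000)/(53.9136−26.9568) = 0.0000. V = [p*·0.0000 + (1−p*)·0.0000]/1.23 = 0.0000. B = V − Δ·S = 0.0000.
(1,1): S=74.8800. Δ = (V_up−V_dn)/(S_up−S_dn) = (5.0000−0.0000)/(107.8272−53.9136) = 0.0927. V = [p*·5.0000 + (1−p*)·0.0000]/1.23 = 2.8794. B = V − Δ·S = -4.0650.
(0,0): S=52.0000. Δ = (V_up−V_dn)/(S_up−S_dn) = (2.8794−0.0000)/(74.8800−37.4400) = 0.0769. V = [p*·2.8794 + (1−p*)·0.0000]/1.23 = 1.6582. B = V − Δ·S = -2.3410.
Each (Δ,B) replicates both successor values, so the strategy is self-financing and V0 is arbitrage-free.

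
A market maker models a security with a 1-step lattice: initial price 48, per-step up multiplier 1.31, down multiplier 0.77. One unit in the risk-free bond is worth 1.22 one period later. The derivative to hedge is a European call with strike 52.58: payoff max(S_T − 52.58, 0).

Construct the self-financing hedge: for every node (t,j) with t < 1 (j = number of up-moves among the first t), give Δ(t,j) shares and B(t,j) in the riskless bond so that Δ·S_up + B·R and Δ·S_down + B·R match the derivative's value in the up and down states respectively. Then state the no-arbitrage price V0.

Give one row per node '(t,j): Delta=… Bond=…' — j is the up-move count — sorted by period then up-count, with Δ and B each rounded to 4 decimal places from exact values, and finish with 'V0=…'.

Since d<R<u, set p* = (R−d)/(u−d) = 0.8333; price each node as the discounted p*-expectation of its children.
Payoff layer (t=1): V(1,0)=0.0000, V(1,1)=10.3000
  t=0,j=0: stock 48.0000 → up 62.8800 (V=10.3000), down 36.9600 (V=0.0000). Price 7.0355; hedge Δ=0.3974, bond B=-12.0386.
Check: Δ(0,0)·S0 + B(0,0) = 7.0355 = V0.

(0,0): Delta=0.3974 Bond=-12.0386
V0=7.0355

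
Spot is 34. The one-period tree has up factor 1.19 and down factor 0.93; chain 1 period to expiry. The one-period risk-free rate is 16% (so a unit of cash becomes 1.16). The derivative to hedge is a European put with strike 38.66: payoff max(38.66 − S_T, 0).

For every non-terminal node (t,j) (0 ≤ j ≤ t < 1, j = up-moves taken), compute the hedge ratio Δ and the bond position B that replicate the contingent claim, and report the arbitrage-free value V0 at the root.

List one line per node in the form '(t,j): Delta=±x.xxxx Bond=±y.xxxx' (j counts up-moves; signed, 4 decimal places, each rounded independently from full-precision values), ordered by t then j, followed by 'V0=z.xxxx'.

(0,0): Delta=-0.7964 Bond=27.7772
V0=0.7003

Under the risk-neutral measure, an up-move has probability p* = (R−d)/(u−d) = 0.8846 and values discount at R = 1.16.
Terminal payoffs: V(1,0)=7.0400, V(1,1)=0.0000
(0,0): S=34.0000. Δ = (V_up−V_dn)/(S_up−S_dn) = (0.0000−7.0400)/(40.4600−31.6200) = -0.7964. V = [p*·0.0000 + (1−p*)·7.0400]/1.16 = 0.7003. B = V − Δ·S = 27.7772.
Root portfolio cost Δ·34+B reproduces V0=0.7003.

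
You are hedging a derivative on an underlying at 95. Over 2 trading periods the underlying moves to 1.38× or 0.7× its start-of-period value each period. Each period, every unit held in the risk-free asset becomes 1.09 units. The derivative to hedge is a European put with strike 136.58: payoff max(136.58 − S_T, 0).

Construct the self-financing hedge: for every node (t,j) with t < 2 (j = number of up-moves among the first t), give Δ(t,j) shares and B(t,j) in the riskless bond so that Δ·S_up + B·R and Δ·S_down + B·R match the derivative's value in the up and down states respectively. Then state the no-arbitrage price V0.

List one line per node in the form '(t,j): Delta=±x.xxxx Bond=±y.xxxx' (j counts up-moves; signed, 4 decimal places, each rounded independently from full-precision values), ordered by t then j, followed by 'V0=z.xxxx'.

(0,0): Delta=-0.6389 Bond=92.9239
(1,0): Delta=-1.0000 Bond=125.3028
(1,1): Delta=-0.5026 Bond=83.4293
V0=32.2320

The replicating-portfolio and risk-neutral prices coincide; use p* = (1.09−0.7)/(1.38−0.7) = 0.5735 for the latter.
At expiry t=2: V(2,0)=90.0300, V(2,1)=44.8100, V(2,2)=0.0000
  t=1,j=0: stock 66.5000 → up 91.7700 (V=44.8100), down 46.5500 (V=90.0300). Price 58.8028; hedge Δ=-1.0000, bond B=125.3028.
  t=1,j=1: stock 131.1000 → up 180.9180 (V=0.0000), down 91.7700 (V=44.8100). Price 17.5322; hedge Δ=-0.5026, bond B=83.4293.
  t=0,j=0: stock 95.0000 → up 131.1000 (V=17.5322), down 66.5000 (V=58.8028). Price 32.2320; hedge Δ=-0.6389, bond B=92.9239.
Check: Δ(0,0)·S0 + B(0,0) = 32.2320 = V0.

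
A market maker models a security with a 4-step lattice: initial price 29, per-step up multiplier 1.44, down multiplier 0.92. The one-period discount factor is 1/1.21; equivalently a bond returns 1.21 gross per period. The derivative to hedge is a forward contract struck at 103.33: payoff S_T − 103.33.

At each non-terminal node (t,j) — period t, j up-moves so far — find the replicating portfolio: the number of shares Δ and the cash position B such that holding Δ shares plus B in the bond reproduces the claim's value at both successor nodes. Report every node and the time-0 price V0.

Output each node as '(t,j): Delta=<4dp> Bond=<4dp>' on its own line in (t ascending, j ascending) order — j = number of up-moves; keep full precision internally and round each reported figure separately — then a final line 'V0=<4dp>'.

(0,0): Delta=1.0000 Bond=-48.2042
(1,0): Delta=1.0000 Bond=-58.3271
(1,1): Delta=1.0000 Bond=-58.3271
(2,0): Delta=1.0000 Bond=-70.5758
(2,1): Delta=1.0000 Bond=-70.5758
(2,2): Delta=1.0000 Bond=-70.5758
(3,0): Delta=1.0000 Bond=-85.3967
(3,1): Delta=1.0000 Bond=-85.3967
(3,2): Delta=1.0000 Bond=-85.3967
(3,3): Delta=1.0000 Bond=-85.3967
V0=-19.2042

No-arbitrage ⇒ martingale measure with p* = (R−d)/(u−d) = 0.5577.
Payoff layer (t=4): V(4,0)=-82.5546, V(4,1)=-70.8120, V(4,2)=-52.4322, V(4,3)=-23.6639, V(4,4)=21.3647
  t=3,j=0: stock 22.5820 → up 32.5180 (V=-70.8120), down 20.7754 (V=-82.5546). Price -62.8147; hedge Δ=1.0000, bond B=-85.3967.
  t=3,j=1: stock 35.3457 → up 50.8978 (V=-52.4322), down 32.5180 (V=-70.8120). Price -50.0510; hedge Δ=1.0000, bond B=-85.3967.
  t=3,j=2: stock 55.3236 → up 79.6661 (V=-23.6639), down 50.8978 (V=-52.4322). Price -30.0730; hedge Δ=1.0000, bond B=-85.3967.
  t=3,j=3: stock 86.5935 → up 124.6947 (V=21.3647), down 79.6661 (V=-23.6639). Price 1.1968; hedge Δ=1.0000, bond B=-85.3967.
  t=2,j=0: stock 24.5456 → up 35.3457 (V=-50.0510), down 22.5820 (V=-62.8147). Price -46.0302; hedge Δ=1.0000, bond B=-70.5758.
  t=2,j=1: stock 38.4192 → up 55.3236 (V=-30.0730), down 35.3457 (V=-50.0510). Price -32.1566; hedge Δ=1.0000, bond B=-70.5758.
  t=2,j=2: stock 60.1344 → up 86.5935 (V=1.1968), down 55.3236 (V=-30.0730). Price -10.4414; hedge Δ=1.0000, bond B=-70.5758.
  t=1,j=0: stock 26.6800 → up 38.4192 (V=-32.1566), down 24.5456 (V=-46.0302). Price -31.6471; hedge Δ=1.0000, bond B=-58.3271.
  t=1,j=1: stock 41.7600 → up 60.1344 (V=-10.4414), down 38.4192 (V=-32.1566). Price -16.5671; hedge Δ=1.0000, bond B=-58.3271.
  t=0,j=0: stock 29.0000 → up 41.7600 (V=-16.5671), down 26.6800 (V=-31.6471). Price -19.2042; hedge Δ=1.0000, bond B=-48.2042.
Self-financing check: at every node Δ·S+B equals the discounted successor values.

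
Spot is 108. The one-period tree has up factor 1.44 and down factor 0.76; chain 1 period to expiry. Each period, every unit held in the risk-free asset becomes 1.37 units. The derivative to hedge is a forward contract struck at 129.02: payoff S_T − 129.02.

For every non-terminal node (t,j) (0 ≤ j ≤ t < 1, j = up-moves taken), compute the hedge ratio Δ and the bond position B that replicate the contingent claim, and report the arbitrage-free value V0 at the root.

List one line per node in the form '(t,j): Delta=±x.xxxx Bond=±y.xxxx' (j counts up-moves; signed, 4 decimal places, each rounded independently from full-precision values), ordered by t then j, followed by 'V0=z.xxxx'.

(0,0): Delta=1.0000 Bond=-94.1752
V0=13.8248

No-arbitrage ⇒ martingale measure with p* = (R−d)/(u−d) = 0.8971.
At expiry t=1: V(1,0)=-46.9400, V(1,1)=26.5000
(0,0): S=108.0000. Δ = (V_up−V_dn)/(S_up−S_dn) = (26.5000−-46.9400)/(155.5200−82.0800) = 1.0000. V = [p*·26.5000 + (1−p*)·-46.9400]/1.37 = 13.8248. B = V − Δ·S = -94.1752.
Each (Δ,B) replicates both successor values, so the strategy is self-financing and V0 is arbitrage-free.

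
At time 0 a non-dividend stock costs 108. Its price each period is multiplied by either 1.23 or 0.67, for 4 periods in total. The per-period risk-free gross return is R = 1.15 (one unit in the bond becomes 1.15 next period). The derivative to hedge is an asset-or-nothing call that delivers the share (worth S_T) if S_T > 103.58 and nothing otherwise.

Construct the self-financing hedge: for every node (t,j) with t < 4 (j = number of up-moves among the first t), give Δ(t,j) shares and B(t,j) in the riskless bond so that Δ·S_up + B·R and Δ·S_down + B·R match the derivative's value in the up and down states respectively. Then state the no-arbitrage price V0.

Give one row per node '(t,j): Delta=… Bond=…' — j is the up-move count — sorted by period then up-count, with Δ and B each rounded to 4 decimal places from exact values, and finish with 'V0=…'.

The replicating-portfolio and risk-neutral prices coincide; use p* = (1.15−0.67)/(1.23−0.67) = 0.8571 for the latter.
Terminal values V(4,·): V(4,0)=0.0000, V(4,1)=0.0000, V(4,2)=0.0000, V(4,3)=134.6523, V(4,4)=247.1976
  t=3,j=0: stock 32.4824 → up 39.9534 (V=0.0000), down 21.7632 (V=0.0000). Price 0.0000; hedge Δ=0.0000, bond B=0.0000.
  t=3,j=1: stock 59.6319 → up 73.3472 (V=0.0000), down 39.9534 (V=0.0000). Price 0.0000; hedge Δ=0.0000, bond B=0.0000.
  t=3,j=2: stock 109.4734 → up 134.6523 (V=134.6523), down 73.3472 (V=0.0000). Price 100.3620; hedge Δ=2.1964, bond B=-140.0886.
  t=3,j=3: stock 200.9736 → up 247.1976 (V=247.1976), down 134.6523 (V=134.6523). Price 200.9736; hedge Δ=1.0000, bond B=0.0000.
  t=2,j=0: stock 48.4812 → up 59.6319 (V=0.0000), down 32.4824 (V=0.0000). Price 0.0000; hedge Δ=0.0000, bond B=0.0000.
  t=2,j=1: stock 89.0028 → up 109.4734 (V=100.3620), down 59.6319 (V=0.0000). Price 74.8040; hedge Δ=2.0136, bond B=-104.4139.
  t=2,j=2: stock 163.3932 → up 200.9736 (V=200.9736), down 109.4734 (V=100.3620). Price 162.2613; hedge Δ=1.0996, bond B=-17.4023.
  t=1,j=0: stock 72.3600 → up 89.0028 (V=74.8040), down 48.4812 (V=0.0000). Price 55.7545; hedge Δ=1.8460, bond B=-77.8240.
  t=1,j=1: stock 132.8400 → up 163.3932 (V=162.2613), down 89.0028 (V=74.8040). Price 130.2325; hedge Δ=1.1757, bond B=-25.9413.
  t=0,j=0: stock 108.0000 → up 132.8400 (V=130.2325), down 72.3600 (V=55.7545). Price 103.9938; hedge Δ=1.2314, bond B=-29.0027.
Check: Δ(0,0)·S0 + B(0,0) = 103.9938 = V0.

(0,0): Delta=1.2314 Bond=-29.0027
(1,0): Delta=1.8460 Bond=-77.8240
(1,1): Delta=1.1757 Bond=-25.9413
(2,0): Delta=0.0000 Bond=0.0000
(2,1): Delta=2.0136 Bond=-104.4139
(2,2): Delta=1.0996 Bond=-17.4023
(3,0): Delta=0.0000 Bond=0.0000
(3,1): Delta=0.0000 Bond=0.0000
(3,2): Delta=2.1964 Bond=-140.0886
(3,3): Delta=1.0000 Bond=0.0000
V0=103.9938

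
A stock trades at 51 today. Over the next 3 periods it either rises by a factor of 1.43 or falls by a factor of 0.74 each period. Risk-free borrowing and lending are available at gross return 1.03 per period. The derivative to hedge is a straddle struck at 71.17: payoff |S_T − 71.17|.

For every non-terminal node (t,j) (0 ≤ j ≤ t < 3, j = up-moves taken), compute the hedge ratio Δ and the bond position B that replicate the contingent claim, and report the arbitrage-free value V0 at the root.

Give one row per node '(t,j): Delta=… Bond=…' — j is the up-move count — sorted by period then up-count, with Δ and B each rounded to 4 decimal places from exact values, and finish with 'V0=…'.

Under the risk-neutral measure, an up-move has probability p* = (R−d)/(u−d) = 0.4203 and values discount at R = 1.03.
Terminal values V(3,·): V(3,0)=50.5036, V(3,1)=31.2335, V(3,2)=6.0045, V(3,3)=77.9646
  t=2,j=0: stock 27.9276 → up 39.9365 (V=31.2335), down 20.6664 (V=50.5036). Price 41.1695; hedge Δ=-1.0000, bond B=69.0971.
  t=2,j=1: stock 53.9682 → up 77.1745 (V=6.0045), down 39.9365 (V=31.2335). Price 20.0292; hedge Δ=-0.6775, bond B=56.5929.
  t=2,j=2: stock 104.2899 → up 149.1346 (V=77.9646), down 77.1745 (V=6.0045). Price 35.1928; hedge Δ=1.0000, bond B=-69.0971.
  t=1,j=0: stock 37.7400 → up 53.9682 (V=20.0292), down 27.9276 (V=41.1695). Price 31.3441; hedge Δ=-0.8118, bond B=61.9823.
  t=1,j=1: stock 72.9300 → up 104.2899 (V=35.1928), down 53.9682 (V=20.0292). Price 25.6333; hedge Δ=0.3013, bond B=3.6570.
  t=0,j=0: stock 51.0000 → up 72.9300 (V=25.6333), down 37.7400 (V=31.3441). Price 28.1009; hedge Δ=-0.1623, bond B=36.3774.
Check: Δ(0,0)·S0 + B(0,0) = 28.1009 = V0.

(0,0): Delta=-0.1623 Bond=36.3774
(1,0): Delta=-0.8118 Bond=61.9823
(1,1): Delta=0.3013 Bond=3.6570
(2,0): Delta=-1.0000 Bond=69.0971
(2,1): Delta=-0.6775 Bond=56.5929
(2,2): Delta=1.0000 Bond=-69.0971
V0=28.1009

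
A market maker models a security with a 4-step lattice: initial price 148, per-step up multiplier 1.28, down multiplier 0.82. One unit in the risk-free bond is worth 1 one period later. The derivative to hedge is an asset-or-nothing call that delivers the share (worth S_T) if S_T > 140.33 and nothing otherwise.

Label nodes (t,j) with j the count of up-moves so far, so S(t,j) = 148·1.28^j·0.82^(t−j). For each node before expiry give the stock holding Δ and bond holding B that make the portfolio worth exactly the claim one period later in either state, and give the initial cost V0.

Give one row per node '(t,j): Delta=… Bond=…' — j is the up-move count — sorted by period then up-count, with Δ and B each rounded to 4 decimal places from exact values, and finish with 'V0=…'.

Under the risk-neutral measure, an up-move has probability p* = (R−d)/(u−d) = 0.3913 and values discount at R = 1.
Payoff layer (t=4): V(4,0)=0.0000, V(4,1)=0.0000, V(4,2)=163.0457, V(4,3)=254.5104, V(4,4)=397.2845
(3,0): S=81.6025. Δ = (V_up−V_dn)/(S_up−S_dn) = (0.0000−0.0000)/(104.4512−66.9140) = 0.0000. V = [p*·0.0000 + (1−p*)·0.0000]/1 = 0.0000. B = V − Δ·S = 0.0000.
(3,1): S=127.3795. Δ = (V_up−V_dn)/(S_up−S_dn) = (163.0457−0.0000)/(163.0457−104.4512) = 2.7826. V = [p*·163.0457 + (1−p*)·0.0000]/1 = 63.8005. B = V − Δ·S = -290.6467.
(3,2): S=198.8362. Δ = (V_up−V_dn)/(S_up−S_dn) = (254.5104−163.0457)/(254.5104−163.0457) = 1.0000. V = [p*·254.5104 + (1−p*)·163.0457]/1 = 198.8362. B = V − Δ·S = 0.0000.
(3,3): S=310.3785. Δ = (V_up−V_dn)/(S_up−S_dn) = (397.2845−254.5104)/(397.2845−254.5104) = 1.0000. V = [p*·397.2845 + (1−p*)·254.5104]/1 = 310.3785. B = V − Δ·S = 0.0000.
(2,0): S=99.5152. Δ = (V_up−V_dn)/(S_up−S_dn) = (63.8005−0.0000)/(127.3795−81.6025) = 1.3937. V = [p*·63.8005 + (1−p*)·0.0000]/1 = 24.9654. B = V − Δ·S = -113.7313.
(2,1): S=155.3408. Δ = (V_up−V_dn)/(S_up−S_dn) = (198.8362−63.8005)/(198.8362−127.3795) = 1.8898. V = [p*·198.8362 + (1−p*)·63.8005]/1 = 116.6406. B = V − Δ·S = -176.9154.
(2,2): S=242.4832. Δ = (V_up−V_dn)/(S_up−S_dn) = (310.3785−198.8362)/(310.3785−198.8362) = 1.0000. V = [p*·310.3785 + (1−p*)·198.8362]/1 = 242.4832. B = V − Δ·S = 0.0000.
(1,0): S=121.3600. Δ = (V_up−V_dn)/(S_up−S_dn) = (116.6406−24.9654)/(155.3408−99.5152) = 1.6422. V = [p*·116.6406 + (1−p*)·24.9654]/1 = 60.8383. B = V − Δ·S = -138.4555.
(1,1): S=189.4400. Δ = (V_up−V_dn)/(S_up−S_dn) = (242.4832−116.6406)/(242.4832−155.3408) = 1.4441. V = [p*·242.4832 + (1−p*)·116.6406]/1 = 165.8833. B = V − Δ·S = -107.6876.
(0,0): S=148.0000. Δ = (V_up−V_dn)/(S_up−S_dn) = (165.8833−60.8383)/(189.4400−121.3600) = 1.5430. V = [p*·165.8833 + (1−p*)·60.8383]/1 = 101.9429. B = V − Δ·S = -126.4159.
The time-0 hedge costs 101.9429, which is the no-arbitrage price.

(0,0): Delta=1.5430 Bond=-126.4159
(1,0): Delta=1.6422 Bond=-138.4555
(1,1): Delta=1.4441 Bond=-107.6876
(2,0): Delta=1.3937 Bond=-113.7313
(2,1): Delta=1.8898 Bond=-176.9154
(2,2): Delta=1.0000 Bond=0.0000
(3,0): Delta=0.0000 Bond=0.0000
(3,1): Delta=2.7826 Bond=-290.6467
(3,2): Delta=1.0000 Bond=0.0000
(3,3): Delta=1.0000 Bond=0.0000
V0=101.9429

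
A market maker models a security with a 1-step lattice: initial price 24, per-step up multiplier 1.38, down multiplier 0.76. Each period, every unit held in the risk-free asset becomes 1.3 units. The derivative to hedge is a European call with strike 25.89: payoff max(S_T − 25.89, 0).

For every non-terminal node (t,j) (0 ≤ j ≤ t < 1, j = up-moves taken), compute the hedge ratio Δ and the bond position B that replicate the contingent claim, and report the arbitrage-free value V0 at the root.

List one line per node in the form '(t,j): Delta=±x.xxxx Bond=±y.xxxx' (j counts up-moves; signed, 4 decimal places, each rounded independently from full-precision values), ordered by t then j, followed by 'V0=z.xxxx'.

No-arbitrage ⇒ martingale measure with p* = (R−d)/(u−d) = 0.8710.
Terminal values V(1,·): V(1,0)=0.0000, V(1,1)=7.2300
Node (0,0) S=24.0000: V=(p*·7.2300+(1−p*)·0.0000)/1.3=4.8439; Δ=(7.2300−0.0000)/(33.1200−18.2400)=0.4859; B=V−Δ·S=-6.8174
Self-financing check: at every node Δ·S+B equals the discounted successor values.

(0,0): Delta=0.4859 Bond=-6.8174
V0=4.8439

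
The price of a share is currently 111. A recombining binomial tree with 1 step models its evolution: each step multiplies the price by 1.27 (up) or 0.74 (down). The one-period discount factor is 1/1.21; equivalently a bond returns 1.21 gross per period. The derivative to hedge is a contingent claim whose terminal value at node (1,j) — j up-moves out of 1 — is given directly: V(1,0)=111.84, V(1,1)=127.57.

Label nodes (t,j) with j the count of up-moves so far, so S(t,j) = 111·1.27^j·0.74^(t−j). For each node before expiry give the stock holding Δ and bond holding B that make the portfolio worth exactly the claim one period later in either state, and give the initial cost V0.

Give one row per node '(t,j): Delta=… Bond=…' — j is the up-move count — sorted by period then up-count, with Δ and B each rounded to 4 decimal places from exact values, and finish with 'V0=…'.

Risk-neutral probability p* = (R−d)/(u−d) = (1.21−0.74)/(1.27−0.74) = 0.8868.
Payoff layer (t=1): V(1,0)=111.8400, V(1,1)=127.5700
  t=0,j=0: stock 111.0000 → up 140.9700 (V=127.5700), down 82.1400 (V=111.8400). Price 103.9581; hedge Δ=0.2674, bond B=74.2788.
Root portfolio cost Δ·111+B reproduces V0=103.9581.

(0,0): Delta=0.2674 Bond=74.2788
V0=103.9581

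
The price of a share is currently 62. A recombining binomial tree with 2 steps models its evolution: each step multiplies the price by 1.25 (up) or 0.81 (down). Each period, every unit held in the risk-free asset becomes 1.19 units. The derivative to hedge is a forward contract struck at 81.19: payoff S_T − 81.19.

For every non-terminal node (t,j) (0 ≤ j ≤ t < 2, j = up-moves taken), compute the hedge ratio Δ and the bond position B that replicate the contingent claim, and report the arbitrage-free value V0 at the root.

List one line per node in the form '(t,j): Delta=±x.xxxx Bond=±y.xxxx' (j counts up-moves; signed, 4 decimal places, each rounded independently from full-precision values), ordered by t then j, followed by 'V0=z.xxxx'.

(0,0): Delta=1.0000 Bond=-57.3335
(1,0): Delta=1.0000 Bond=-68.2269
(1,1): Delta=1.0000 Bond=-68.2269
V0=4.6665

Risk-neutral probability p* = (R−d)/(u−d) = (1.19−0.81)/(1.25−0.81) = 0.8636.
Payoff layer (t=2): V(2,0)=-40.5118, V(2,1)=-18.4150, V(2,2)=15.6850
(1,0): S=50.2200. Δ = (V_up−V_dn)/(S_up−S_dn) = (-18.4150−-40.5118)/(62.7750−40.6782) = 1.0000. V = [p*·-18.4150 + (1−p*)·-40.5118]/1.19 = -18.0069. B = V − Δ·S = -68.2269.
(1,1): S=77.5000. Δ = (V_up−V_dn)/(S_up−S_dn) = (15.6850−-18.4150)/(96.8750−62.7750) = 1.0000. V = [p*·15.6850 + (1−p*)·-18.4150]/1.19 = 9.2731. B = V − Δ·S = -68.2269.
(0,0): S=62.0000. Δ = (V_up−V_dn)/(S_up−S_dn) = (9.2731−-18.0069)/(77.5000−50.2200) = 1.0000. V = [p*·9.2731 + (1−p*)·-18.0069]/1.19 = 4.6665. B = V − Δ·S = -57.3335.
Root portfolio cost Δ·62+B reproduces V0=4.6665.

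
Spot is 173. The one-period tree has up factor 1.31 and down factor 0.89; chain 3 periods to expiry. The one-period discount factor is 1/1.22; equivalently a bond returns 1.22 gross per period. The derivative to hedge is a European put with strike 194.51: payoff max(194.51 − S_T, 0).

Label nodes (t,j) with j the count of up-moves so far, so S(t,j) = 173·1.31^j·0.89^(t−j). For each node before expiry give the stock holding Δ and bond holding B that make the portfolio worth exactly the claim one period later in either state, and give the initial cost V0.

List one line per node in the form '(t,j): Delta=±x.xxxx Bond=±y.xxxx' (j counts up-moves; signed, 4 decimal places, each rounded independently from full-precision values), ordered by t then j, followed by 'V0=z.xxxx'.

Under the risk-neutral measure, an up-move has probability p* = (R−d)/(u−d) = 0.7857 and values discount at R = 1.22.
At expiry t=3: V(3,0)=72.5504, V(3,1)=14.9964, V(3,2)=0.0000, V(3,3)=0.0000
  t=2,j=0: stock 137.0333 → up 179.5136 (V=14.9964), down 121.9596 (V=72.5504). Price 22.4011; hedge Δ=-1.0000, bond B=159.4344.
  t=2,j=1: stock 201.7007 → up 264.2279 (V=0.0000), down 179.5136 (V=14.9964). Price 2.6340; hedge Δ=-0.1770, bond B=38.3397.
  t=2,j=2: stock 296.8853 → up 388.9197 (V=0.0000), down 264.2279 (V=0.0000). Price 0.0000; hedge Δ=0.0000, bond B=0.0000.
  t=1,j=0: stock 153.9700 → up 201.7007 (V=2.6340), down 137.0333 (V=22.4011). Price 5.6310; hedge Δ=-0.3057, bond B=52.6955.
  t=1,j=1: stock 226.6300 → up 296.8853 (V=0.0000), down 201.7007 (V=2.6340). Price 0.4627; hedge Δ=-0.0277, bond B=6.7341.
  t=0,j=0: stock 173.0000 → up 226.6300 (V=0.4627), down 153.9700 (V=5.6310). Price 1.2870; hedge Δ=-0.0711, bond B=13.5926.
Each (Δ,B) replicates both successor values, so the strategy is self-financing and V0 is arbitrage-free.

(0,0): Delta=-0.0711 Bond=13.5926
(1,0): Delta=-0.3057 Bond=52.6955
(1,1): Delta=-0.0277 Bond=6.7341
(2,0): Delta=-1.0000 Bond=159.4344
(2,1): Delta=-0.1770 Bond=38.3397
(2,2): Delta=0.0000 Bond=0.0000
V0=1.2870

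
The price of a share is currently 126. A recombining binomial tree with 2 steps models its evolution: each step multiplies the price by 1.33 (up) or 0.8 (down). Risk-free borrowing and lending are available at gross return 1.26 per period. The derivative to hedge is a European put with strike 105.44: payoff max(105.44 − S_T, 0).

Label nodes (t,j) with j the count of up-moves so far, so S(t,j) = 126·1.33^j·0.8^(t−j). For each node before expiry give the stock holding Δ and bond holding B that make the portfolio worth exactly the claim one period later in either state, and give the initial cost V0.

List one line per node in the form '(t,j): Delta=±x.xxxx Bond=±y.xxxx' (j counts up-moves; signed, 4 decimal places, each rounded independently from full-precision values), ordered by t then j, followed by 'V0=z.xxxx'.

Under the risk-neutral measure, an up-move has probability p* = (R−d)/(u−d) = 0.8679 and values discount at R = 1.26.
At expiry t=2: V(2,0)=24.8000, V(2,1)=0.0000, V(2,2)=0.0000
  t=1,j=0: stock 100.8000 → up 134.0640 (V=0.0000), down 80.6400 (V=24.8000). Price 2.5996; hedge Δ=-0.4642, bond B=49.3920.
  t=1,j=1: stock 167.5800 → up 222.8814 (V=0.0000), down 134.0640 (V=0.0000). Price 0.0000; hedge Δ=0.0000, bond B=0.0000.
  t=0,j=0: stock 126.0000 → up 167.5800 (V=0.0000), down 100.8000 (V=2.5996). Price 0.2725; hedge Δ=-0.0389, bond B=5.1774.
Each (Δ,B) replicates both successor values, so the strategy is self-financing and V0 is arbitrage-free.

(0,0): Delta=-0.0389 Bond=5.1774
(1,0): Delta=-0.4642 Bond=49.3920
(1,1): Delta=0.0000 Bond=0.0000
V0=0.2725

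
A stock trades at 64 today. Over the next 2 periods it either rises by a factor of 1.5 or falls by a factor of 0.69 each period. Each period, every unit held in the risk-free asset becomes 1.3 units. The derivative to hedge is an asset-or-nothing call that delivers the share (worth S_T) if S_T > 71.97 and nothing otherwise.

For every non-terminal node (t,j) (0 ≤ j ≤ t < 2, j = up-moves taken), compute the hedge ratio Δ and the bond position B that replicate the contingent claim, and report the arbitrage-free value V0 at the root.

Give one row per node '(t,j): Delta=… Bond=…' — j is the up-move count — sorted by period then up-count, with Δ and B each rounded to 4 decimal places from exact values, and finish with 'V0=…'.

No-arbitrage ⇒ martingale measure with p* = (R−d)/(u−d) = 0.7531.
Terminal values V(2,·): V(2,0)=0.0000, V(2,1)=0.0000, V(2,2)=144.0000
(1,0): S=44.1600. Δ = (V_up−V_dn)/(S_up−S_dn) = (0.0000−0.0000)/(66.2400−30.4704) = 0.0000. V = [p*·0.0000 + (1−p*)·0.0000]/1.3 = 0.0000. B = V − Δ·S = 0.0000.
(1,1): S=96.0000. Δ = (V_up−V_dn)/(S_up−S_dn) = (144.0000−0.0000)/(144.0000−66.2400) = 1.8519. V = [p*·144.0000 + (1−p*)·0.0000]/1.3 = 83.4188. B = V − Δ·S = -94.3590.
(0,0): S=64.0000. Δ = (V_up−V_dn)/(S_up−S_dn) = (83.4188−0.0000)/(96.0000−44.1600) = 1.6092. V = [p*·83.4188 + (1−p*)·0.0000]/1.3 = 48.3243. B = V − Δ·S = -54.6619.
The time-0 hedge costs 48.3243, which is the no-arbitrage price.

(0,0): Delta=1.6092 Bond=-54.6619
(1,0): Delta=0.0000 Bond=0.0000
(1,1): Delta=1.8519 Bond=-94.3590
V0=48.3243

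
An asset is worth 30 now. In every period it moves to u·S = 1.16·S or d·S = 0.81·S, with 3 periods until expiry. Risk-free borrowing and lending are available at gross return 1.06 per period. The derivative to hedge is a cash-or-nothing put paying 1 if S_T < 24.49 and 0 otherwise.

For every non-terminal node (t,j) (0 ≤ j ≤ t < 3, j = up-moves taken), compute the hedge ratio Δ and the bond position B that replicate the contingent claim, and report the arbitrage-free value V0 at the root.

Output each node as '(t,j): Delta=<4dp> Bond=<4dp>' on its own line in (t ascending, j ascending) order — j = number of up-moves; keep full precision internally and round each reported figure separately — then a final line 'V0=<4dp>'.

(0,0): Delta=-0.0346 Bond=1.2044
(1,0): Delta=-0.0792 Bond=2.3612
(1,1): Delta=-0.0221 Bond=0.8428
(2,0): Delta=0.0000 Bond=0.9434
(2,1): Delta=-0.1014 Bond=3.1267
(2,2): Delta=0.0000 Bond=0.0000
V0=0.1665

The replicating-portfolio and risk-neutral prices coincide; use p* = (1.06−0.81)/(1.16−0.81) = 0.7143 for the latter.
At expiry t=3: V(3,0)=1.0000, V(3,1)=1.0000, V(3,2)=0.0000, V(3,3)=0.0000
  t=2,j=0: stock 19.6830 → up 22.8323 (V=1.0000), down 15.9432 (V=1.0000). Price 0.9434; hedge Δ=0.0000, bond B=0.9434.
  t=2,j=1: stock 28.1880 → up 32.6981 (V=0.0000), down 22.8323 (V=1.0000). Price 0.2695; hedge Δ=-0.1014, bond B=3.1267.
  t=2,j=2: stock 40.3680 → up 46.8269 (V=0.0000), down 32.6981 (V=0.0000). Price 0.0000; hedge Δ=0.0000, bond B=0.0000.
  t=1,j=0: stock 24.3000 → up 28.1880 (V=0.2695), down 19.6830 (V=0.9434). Price 0.4359; hedge Δ=-0.0792, bond B=2.3612.
  t=1,j=1: stock 34.8000 → up 40.3680 (V=0.0000), down 28.1880 (V=0.2695). Price 0.0727; hedge Δ=-0.0221, bond B=0.8428.
  t=0,j=0: stock 30.0000 → up 34.8000 (V=0.0727), down 24.3000 (V=0.4359). Price 0.1665; hedge Δ=-0.0346, bond B=1.2044.
Check: Δ(0,0)·S0 + B(0,0) = 0.1665 = V0.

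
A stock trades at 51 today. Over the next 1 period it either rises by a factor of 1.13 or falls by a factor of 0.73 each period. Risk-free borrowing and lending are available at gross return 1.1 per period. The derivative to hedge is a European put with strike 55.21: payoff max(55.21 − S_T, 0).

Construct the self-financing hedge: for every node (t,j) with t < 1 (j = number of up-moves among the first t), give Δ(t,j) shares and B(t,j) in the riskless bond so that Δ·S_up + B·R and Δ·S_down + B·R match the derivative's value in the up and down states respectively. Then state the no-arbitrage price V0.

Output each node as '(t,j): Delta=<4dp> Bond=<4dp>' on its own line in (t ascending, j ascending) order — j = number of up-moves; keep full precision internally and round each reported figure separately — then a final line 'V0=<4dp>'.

(0,0): Delta=-0.8814 Bond=46.1759
V0=1.2259

Under the risk-neutral measure, an up-move has probability p* = (R−d)/(u−d) = 0.9250 and values discount at R = 1.1.
Terminal payoffs: V(1,0)=17.9800, V(1,1)=0.0000
  t=0,j=0: stock 51.0000 → up 57.6300 (V=0.0000), down 37.2300 (V=17.9800). Price 1.2259; hedge Δ=-0.8814, bond B=46.1759.
Each (Δ,B) replicates both successor values, so the strategy is self-financing and V0 is arbitrage-free.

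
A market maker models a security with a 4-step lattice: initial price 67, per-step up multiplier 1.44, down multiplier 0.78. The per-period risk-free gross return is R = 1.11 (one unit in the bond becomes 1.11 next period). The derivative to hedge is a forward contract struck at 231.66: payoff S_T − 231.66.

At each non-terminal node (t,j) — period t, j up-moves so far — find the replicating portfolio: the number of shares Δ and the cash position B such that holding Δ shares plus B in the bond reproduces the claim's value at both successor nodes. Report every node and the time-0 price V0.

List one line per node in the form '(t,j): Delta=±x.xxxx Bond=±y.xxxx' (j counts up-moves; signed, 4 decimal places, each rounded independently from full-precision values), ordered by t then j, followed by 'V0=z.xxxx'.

Risk-neutral probability p* = (R−d)/(u−d) = (1.11−0.78)/(1.44−0.78) = 0.5000.
Payoff layer (t=4): V(4,0)=-206.8599, V(4,1)=-185.8752, V(4,2)=-147.1343, V(4,3)=-75.6125, V(4,4)=56.4277
  t=3,j=0: stock 31.7950 → up 45.7848 (V=-185.8752), down 24.8001 (V=-206.8599). Price -176.9077; hedge Δ=1.0000, bond B=-208.7027.
  t=3,j=1: stock 58.6984 → up 84.5257 (V=-147.1343), down 45.7848 (V=-185.8752). Price -150.0043; hedge Δ=1.0000, bond B=-208.7027.
  t=3,j=2: stock 108.3663 → up 156.0475 (V=-75.6125), down 84.5257 (V=-147.1343). Price -100.3364; hedge Δ=1.0000, bond B=-208.7027.
  t=3,j=3: stock 200.0609 → up 288.0877 (V=56.4277), down 156.0475 (V=-75.6125). Price -8.6418; hedge Δ=1.0000, bond B=-208.7027.
  t=2,j=0: stock 40.7628 → up 58.6984 (V=-150.0043), down 31.7950 (V=-176.9077). Price -147.2577; hedge Δ=1.0000, bond B=-188.0205.
  t=2,j=1: stock 75.2544 → up 108.3663 (V=-100.3364), down 58.6984 (V=-150.0043). Price -112.7661; hedge Δ=1.0000, bond B=-188.0205.
  t=2,j=2: stock 138.9312 → up 200.0609 (V=-8.6418), down 108.3663 (V=-100.3364). Price -49.0893; hedge Δ=1.0000, bond B=-188.0205.
  t=1,j=0: stock 52.2600 → up 75.2544 (V=-112.7661), down 40.7628 (V=-147.2577). Price -117.1278; hedge Δ=1.0000, bond B=-169.3878.
  t=1,j=1: stock 96.4800 → up 138.9312 (V=-49.0893), down 75.2544 (V=-112.7661). Price -72.9078; hedge Δ=1.0000, bond B=-169.3878.
  t=0,j=0: stock 67.0000 → up 96.4800 (V=-72.9078), down 52.2600 (V=-117.1278). Price -85.6016; hedge Δ=1.0000, bond B=-152.6016.
Check: Δ(0,0)·S0 + B(0,0) = -85.6016 = V0.

(0,0): Delta=1.0000 Bond=-152.6016
(1,0): Delta=1.0000 Bond=-169.3878
(1,1): Delta=1.0000 Bond=-169.3878
(2,0): Delta=1.0000 Bond=-188.0205
(2,1): Delta=1.0000 Bond=-188.0205
(2,2): Delta=1.0000 Bond=-188.0205
(3,0): Delta=1.0000 Bond=-208.7027
(3,1): Delta=1.0000 Bond=-208.7027
(3,2): Delta=1.0000 Bond=-208.7027
(3,3): Delta=1.0000 Bond=-208.7027
V0=-85.6016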